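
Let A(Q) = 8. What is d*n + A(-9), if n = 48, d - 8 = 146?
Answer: 7400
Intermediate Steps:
d = 154 (d = 8 + 146 = 154)
d*n + A(-9) = 154*48 + 8 = 7392 + 8 = 7400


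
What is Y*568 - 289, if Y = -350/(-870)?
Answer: -5263/87 ≈ -60.494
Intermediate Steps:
Y = 35/87 (Y = -350*(-1/870) = 35/87 ≈ 0.40230)
Y*568 - 289 = (35/87)*568 - 289 = 19880/87 - 289 = -5263/87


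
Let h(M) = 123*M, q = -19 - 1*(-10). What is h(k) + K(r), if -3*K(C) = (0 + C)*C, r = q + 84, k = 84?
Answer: 8457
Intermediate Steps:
q = -9 (q = -19 + 10 = -9)
r = 75 (r = -9 + 84 = 75)
K(C) = -C**2/3 (K(C) = -(0 + C)*C/3 = -C*C/3 = -C**2/3)
h(k) + K(r) = 123*84 - 1/3*75**2 = 10332 - 1/3*5625 = 10332 - 1875 = 8457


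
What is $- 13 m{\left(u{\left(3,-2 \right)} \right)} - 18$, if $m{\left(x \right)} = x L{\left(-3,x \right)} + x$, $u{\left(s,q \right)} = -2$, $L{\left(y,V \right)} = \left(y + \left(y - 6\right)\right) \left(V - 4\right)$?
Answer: $1880$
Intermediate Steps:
$L{\left(y,V \right)} = \left(-6 + 2 y\right) \left(-4 + V\right)$ ($L{\left(y,V \right)} = \left(y + \left(y - 6\right)\right) \left(-4 + V\right) = \left(y + \left(-6 + y\right)\right) \left(-4 + V\right) = \left(-6 + 2 y\right) \left(-4 + V\right)$)
$m{\left(x \right)} = x + x \left(48 - 12 x\right)$ ($m{\left(x \right)} = x \left(24 - -24 - 6 x + 2 x \left(-3\right)\right) + x = x \left(24 + 24 - 6 x - 6 x\right) + x = x \left(48 - 12 x\right) + x = x + x \left(48 - 12 x\right)$)
$- 13 m{\left(u{\left(3,-2 \right)} \right)} - 18 = - 13 \left(- 2 \left(49 - -24\right)\right) - 18 = - 13 \left(- 2 \left(49 + 24\right)\right) - 18 = - 13 \left(\left(-2\right) 73\right) - 18 = \left(-13\right) \left(-146\right) - 18 = 1898 - 18 = 1880$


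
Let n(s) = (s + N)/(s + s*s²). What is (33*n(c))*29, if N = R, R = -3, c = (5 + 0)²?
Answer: 10527/7825 ≈ 1.3453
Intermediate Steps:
c = 25 (c = 5² = 25)
N = -3
n(s) = (-3 + s)/(s + s³) (n(s) = (s - 3)/(s + s*s²) = (-3 + s)/(s + s³))
(33*n(c))*29 = (33*((-3 + 25)/(25 + 25³)))*29 = (33*(22/(25 + 15625)))*29 = (33*(22/15650))*29 = (33*((1/15650)*22))*29 = (33*(11/7825))*29 = (363/7825)*29 = 10527/7825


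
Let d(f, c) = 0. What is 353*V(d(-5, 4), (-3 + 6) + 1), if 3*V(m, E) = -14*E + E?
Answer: -18356/3 ≈ -6118.7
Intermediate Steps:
V(m, E) = -13*E/3 (V(m, E) = (-14*E + E)/3 = (-13*E)/3 = -13*E/3)
353*V(d(-5, 4), (-3 + 6) + 1) = 353*(-13*((-3 + 6) + 1)/3) = 353*(-13*(3 + 1)/3) = 353*(-13/3*4) = 353*(-52/3) = -18356/3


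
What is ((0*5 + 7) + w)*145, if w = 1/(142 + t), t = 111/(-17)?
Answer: 2340010/2303 ≈ 1016.1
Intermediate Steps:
t = -111/17 (t = 111*(-1/17) = -111/17 ≈ -6.5294)
w = 17/2303 (w = 1/(142 - 111/17) = 1/(2303/17) = 17/2303 ≈ 0.0073817)
((0*5 + 7) + w)*145 = ((0*5 + 7) + 17/2303)*145 = ((0 + 7) + 17/2303)*145 = (7 + 17/2303)*145 = (16138/2303)*145 = 2340010/2303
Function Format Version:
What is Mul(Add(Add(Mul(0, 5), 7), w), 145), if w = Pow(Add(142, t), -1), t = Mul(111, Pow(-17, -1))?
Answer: Rational(2340010, 2303) ≈ 1016.1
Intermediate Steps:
t = Rational(-111, 17) (t = Mul(111, Rational(-1, 17)) = Rational(-111, 17) ≈ -6.5294)
w = Rational(17, 2303) (w = Pow(Add(142, Rational(-111, 17)), -1) = Pow(Rational(2303, 17), -1) = Rational(17, 2303) ≈ 0.0073817)
Mul(Add(Add(Mul(0, 5), 7), w), 145) = Mul(Add(Add(Mul(0, 5), 7), Rational(17, 2303)), 145) = Mul(Add(Add(0, 7), Rational(17, 2303)), 145) = Mul(Add(7, Rational(17, 2303)), 145) = Mul(Rational(16138, 2303), 145) = Rational(2340010, 2303)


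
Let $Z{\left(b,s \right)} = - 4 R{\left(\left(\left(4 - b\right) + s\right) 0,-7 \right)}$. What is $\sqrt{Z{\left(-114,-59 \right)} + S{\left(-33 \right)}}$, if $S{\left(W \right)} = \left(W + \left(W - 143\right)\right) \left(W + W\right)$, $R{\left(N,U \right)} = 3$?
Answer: $\sqrt{13782} \approx 117.4$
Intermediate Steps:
$S{\left(W \right)} = 2 W \left(-143 + 2 W\right)$ ($S{\left(W \right)} = \left(W + \left(-143 + W\right)\right) 2 W = \left(-143 + 2 W\right) 2 W = 2 W \left(-143 + 2 W\right)$)
$Z{\left(b,s \right)} = -12$ ($Z{\left(b,s \right)} = \left(-4\right) 3 = -12$)
$\sqrt{Z{\left(-114,-59 \right)} + S{\left(-33 \right)}} = \sqrt{-12 + 2 \left(-33\right) \left(-143 + 2 \left(-33\right)\right)} = \sqrt{-12 + 2 \left(-33\right) \left(-143 - 66\right)} = \sqrt{-12 + 2 \left(-33\right) \left(-209\right)} = \sqrt{-12 + 13794} = \sqrt{13782}$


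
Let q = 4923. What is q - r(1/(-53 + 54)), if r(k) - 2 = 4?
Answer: 4917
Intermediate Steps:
r(k) = 6 (r(k) = 2 + 4 = 6)
q - r(1/(-53 + 54)) = 4923 - 1*6 = 4923 - 6 = 4917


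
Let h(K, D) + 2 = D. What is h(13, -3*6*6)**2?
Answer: 12100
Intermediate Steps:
h(K, D) = -2 + D
h(13, -3*6*6)**2 = (-2 - 3*6*6)**2 = (-2 - 18*6)**2 = (-2 - 108)**2 = (-110)**2 = 12100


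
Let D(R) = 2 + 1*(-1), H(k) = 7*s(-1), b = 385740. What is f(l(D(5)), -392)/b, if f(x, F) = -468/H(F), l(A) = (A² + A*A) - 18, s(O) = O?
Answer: 13/75005 ≈ 0.00017332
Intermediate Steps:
H(k) = -7 (H(k) = 7*(-1) = -7)
D(R) = 1 (D(R) = 2 - 1 = 1)
l(A) = -18 + 2*A² (l(A) = (A² + A²) - 18 = 2*A² - 18 = -18 + 2*A²)
f(x, F) = 468/7 (f(x, F) = -468/(-7) = -468*(-⅐) = 468/7)
f(l(D(5)), -392)/b = (468/7)/385740 = (468/7)*(1/385740) = 13/75005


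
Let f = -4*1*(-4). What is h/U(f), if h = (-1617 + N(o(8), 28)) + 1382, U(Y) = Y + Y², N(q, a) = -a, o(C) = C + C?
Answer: -263/272 ≈ -0.96691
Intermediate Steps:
o(C) = 2*C
f = 16 (f = -4*(-4) = 16)
h = -263 (h = (-1617 - 1*28) + 1382 = (-1617 - 28) + 1382 = -1645 + 1382 = -263)
h/U(f) = -263*1/(16*(1 + 16)) = -263/(16*17) = -263/272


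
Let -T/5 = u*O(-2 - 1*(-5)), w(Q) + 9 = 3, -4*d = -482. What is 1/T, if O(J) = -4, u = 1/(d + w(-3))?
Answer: 229/40 ≈ 5.7250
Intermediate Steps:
d = 241/2 (d = -¼*(-482) = 241/2 ≈ 120.50)
w(Q) = -6 (w(Q) = -9 + 3 = -6)
u = 2/229 (u = 1/(241/2 - 6) = 1/(229/2) = 2/229 ≈ 0.0087336)
T = 40/229 (T = -10*(-4)/229 = -5*(-8/229) = 40/229 ≈ 0.17467)
1/T = 1/(40/229) = 229/40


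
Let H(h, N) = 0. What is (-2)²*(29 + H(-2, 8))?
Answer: 116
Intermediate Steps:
(-2)²*(29 + H(-2, 8)) = (-2)²*(29 + 0) = 4*29 = 116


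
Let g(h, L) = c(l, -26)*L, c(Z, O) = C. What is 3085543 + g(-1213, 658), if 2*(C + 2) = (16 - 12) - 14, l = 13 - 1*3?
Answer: 3080937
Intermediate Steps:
l = 10 (l = 13 - 3 = 10)
C = -7 (C = -2 + ((16 - 12) - 14)/2 = -2 + (4 - 14)/2 = -2 + (½)*(-10) = -2 - 5 = -7)
c(Z, O) = -7
g(h, L) = -7*L
3085543 + g(-1213, 658) = 3085543 - 7*658 = 3085543 - 4606 = 3080937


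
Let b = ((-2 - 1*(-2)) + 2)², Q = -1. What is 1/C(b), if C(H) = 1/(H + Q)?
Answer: 3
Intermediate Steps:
b = 4 (b = ((-2 + 2) + 2)² = (0 + 2)² = 2² = 4)
C(H) = 1/(-1 + H) (C(H) = 1/(H - 1) = 1/(-1 + H))
1/C(b) = 1/(1/(-1 + 4)) = 1/(1/3) = 1/(⅓) = 3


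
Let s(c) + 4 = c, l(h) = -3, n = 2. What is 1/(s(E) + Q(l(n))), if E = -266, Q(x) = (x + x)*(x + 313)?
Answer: -1/2130 ≈ -0.00046948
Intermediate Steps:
Q(x) = 2*x*(313 + x) (Q(x) = (2*x)*(313 + x) = 2*x*(313 + x))
s(c) = -4 + c
1/(s(E) + Q(l(n))) = 1/((-4 - 266) + 2*(-3)*(313 - 3)) = 1/(-270 + 2*(-3)*310) = 1/(-270 - 1860) = 1/(-2130) = -1/2130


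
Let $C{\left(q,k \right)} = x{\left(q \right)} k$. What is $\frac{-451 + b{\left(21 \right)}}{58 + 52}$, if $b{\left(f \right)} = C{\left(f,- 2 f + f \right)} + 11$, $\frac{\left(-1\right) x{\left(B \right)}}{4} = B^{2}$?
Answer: $\frac{18302}{55} \approx 332.76$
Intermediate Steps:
$x{\left(B \right)} = - 4 B^{2}$
$C{\left(q,k \right)} = - 4 k q^{2}$ ($C{\left(q,k \right)} = - 4 q^{2} k = - 4 k q^{2}$)
$b{\left(f \right)} = 11 + 4 f^{3}$ ($b{\left(f \right)} = - 4 \left(- 2 f + f\right) f^{2} + 11 = - 4 \left(- f\right) f^{2} + 11 = 4 f^{3} + 11 = 11 + 4 f^{3}$)
$\frac{-451 + b{\left(21 \right)}}{58 + 52} = \frac{-451 + \left(11 + 4 \cdot 21^{3}\right)}{58 + 52} = \frac{-451 + \left(11 + 4 \cdot 9261\right)}{110} = \left(-451 + \left(11 + 37044\right)\right) \frac{1}{110} = \left(-451 + 37055\right) \frac{1}{110} = 36604 \cdot \frac{1}{110} = \frac{18302}{55}$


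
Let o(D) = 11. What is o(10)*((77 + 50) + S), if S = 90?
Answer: 2387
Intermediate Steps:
o(10)*((77 + 50) + S) = 11*((77 + 50) + 90) = 11*(127 + 90) = 11*217 = 2387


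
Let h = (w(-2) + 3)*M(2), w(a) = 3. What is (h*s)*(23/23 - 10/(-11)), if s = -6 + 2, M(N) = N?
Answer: -1008/11 ≈ -91.636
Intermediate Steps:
h = 12 (h = (3 + 3)*2 = 6*2 = 12)
s = -4
(h*s)*(23/23 - 10/(-11)) = (12*(-4))*(23/23 - 10/(-11)) = -48*(23*(1/23) - 10*(-1/11)) = -48*(1 + 10/11) = -48*21/11 = -1008/11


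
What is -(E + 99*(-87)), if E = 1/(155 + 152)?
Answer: 2644190/307 ≈ 8613.0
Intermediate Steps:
E = 1/307 ≈ 0.0032573
-(E + 99*(-87)) = -(1/307 + 99*(-87)) = -(1/307 - 8613) = -1*(-2644190/307) = 2644190/307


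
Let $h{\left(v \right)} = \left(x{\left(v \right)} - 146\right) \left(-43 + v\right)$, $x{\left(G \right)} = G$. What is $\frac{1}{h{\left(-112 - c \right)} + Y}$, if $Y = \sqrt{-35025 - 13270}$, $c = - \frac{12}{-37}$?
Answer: $\frac{75198931794}{3017376296995771} - \frac{1874161 i \sqrt{48295}}{3017376296995771} \approx 2.4922 \cdot 10^{-5} - 1.365 \cdot 10^{-7} i$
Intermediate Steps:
$c = \frac{12}{37}$ ($c = \left(-12\right) \left(- \frac{1}{37}\right) = \frac{12}{37} \approx 0.32432$)
$h{\left(v \right)} = \left(-146 + v\right) \left(-43 + v\right)$ ($h{\left(v \right)} = \left(v - 146\right) \left(-43 + v\right) = \left(-146 + v\right) \left(-43 + v\right)$)
$Y = i \sqrt{48295}$ ($Y = \sqrt{-48295} = i \sqrt{48295} \approx 219.76 i$)
$\frac{1}{h{\left(-112 - c \right)} + Y} = \frac{1}{\left(6278 + \left(-112 - \frac{12}{37}\right)^{2} - 189 \left(-112 - \frac{12}{37}\right)\right) + i \sqrt{48295}} = \frac{1}{\left(6278 + \left(- \frac{4156}{37}\right)^{2} - - \frac{785484}{37}\right) + i \sqrt{48295}} = \frac{1}{\left(6278 + \frac{17272336}{1369} + \frac{785484}{37}\right) + i \sqrt{48295}} = \frac{1}{\frac{54929826}{1369} + i \sqrt{48295}}$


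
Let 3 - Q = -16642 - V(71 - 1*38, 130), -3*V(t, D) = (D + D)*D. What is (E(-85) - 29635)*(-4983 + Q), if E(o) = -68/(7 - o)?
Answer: -808403692/69 ≈ -1.1716e+7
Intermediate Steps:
V(t, D) = -2*D**2/3 (V(t, D) = -(D + D)*D/3 = -2*D*D/3 = -2*D**2/3)
Q = 16135/3 (Q = 3 - (-16642 - (-2)*130**2/3) = 3 - (-16642 - (-2)*16900/3) = 3 - (-16642 - 1*(-33800/3)) = 3 - (-16642 + 33800/3) = 3 - 1*(-16126/3) = 3 + 16126/3 = 16135/3 ≈ 5378.3)
(E(-85) - 29635)*(-4983 + Q) = (68/(-7 - 85) - 29635)*(-4983 + 16135/3) = (68/(-92) - 29635)*(1186/3) = (68*(-1/92) - 29635)*(1186/3) = (-17/23 - 29635)*(1186/3) = -681622/23*1186/3 = -808403692/69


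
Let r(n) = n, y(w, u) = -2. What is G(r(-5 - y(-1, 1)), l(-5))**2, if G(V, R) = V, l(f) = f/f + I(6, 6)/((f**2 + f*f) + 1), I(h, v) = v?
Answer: 9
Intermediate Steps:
l(f) = 1 + 6/(1 + 2*f**2) (l(f) = f/f + 6/((f**2 + f*f) + 1) = 1 + 6/((f**2 + f**2) + 1) = 1 + 6/(2*f**2 + 1) = 1 + 6/(1 + 2*f**2))
G(r(-5 - y(-1, 1)), l(-5))**2 = (-5 - 1*(-2))**2 = (-5 + 2)**2 = (-3)**2 = 9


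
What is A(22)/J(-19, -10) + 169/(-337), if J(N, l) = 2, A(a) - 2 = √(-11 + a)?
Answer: 168/337 + √11/2 ≈ 2.1568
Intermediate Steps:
A(a) = 2 + √(-11 + a)
A(22)/J(-19, -10) + 169/(-337) = (2 + √(-11 + 22))/2 + 169/(-337) = (2 + √11)*(½) + 169*(-1/337) = (1 + √11/2) - 169/337 = 168/337 + √11/2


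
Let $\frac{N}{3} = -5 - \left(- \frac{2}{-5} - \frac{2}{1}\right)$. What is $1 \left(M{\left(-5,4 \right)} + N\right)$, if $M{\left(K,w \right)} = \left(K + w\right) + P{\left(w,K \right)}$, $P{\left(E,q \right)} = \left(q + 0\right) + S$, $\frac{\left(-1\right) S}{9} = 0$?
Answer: $- \frac{81}{5} \approx -16.2$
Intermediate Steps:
$S = 0$ ($S = \left(-9\right) 0 = 0$)
$P{\left(E,q \right)} = q$ ($P{\left(E,q \right)} = \left(q + 0\right) + 0 = q + 0 = q$)
$M{\left(K,w \right)} = w + 2 K$ ($M{\left(K,w \right)} = \left(K + w\right) + K = w + 2 K$)
$N = - \frac{51}{5}$ ($N = 3 \left(-5 - \left(- \frac{2}{-5} - \frac{2}{1}\right)\right) = 3 \left(-5 - \left(\left(-2\right) \left(- \frac{1}{5}\right) - 2\right)\right) = 3 \left(-5 - \left(\frac{2}{5} - 2\right)\right) = 3 \left(-5 - - \frac{8}{5}\right) = 3 \left(-5 + \frac{8}{5}\right) = 3 \left(- \frac{17}{5}\right) = - \frac{51}{5} \approx -10.2$)
$1 \left(M{\left(-5,4 \right)} + N\right) = 1 \left(\left(4 + 2 \left(-5\right)\right) - \frac{51}{5}\right) = 1 \left(\left(4 - 10\right) - \frac{51}{5}\right) = 1 \left(-6 - \frac{51}{5}\right) = 1 \left(- \frac{81}{5}\right) = - \frac{81}{5}$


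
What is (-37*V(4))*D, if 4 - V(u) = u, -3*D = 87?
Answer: 0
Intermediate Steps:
D = -29 (D = -⅓*87 = -29)
V(u) = 4 - u
(-37*V(4))*D = -37*(4 - 1*4)*(-29) = -37*(4 - 4)*(-29) = -37*0*(-29) = 0*(-29) = 0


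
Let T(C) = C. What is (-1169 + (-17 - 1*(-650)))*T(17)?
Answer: -9112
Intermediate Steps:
(-1169 + (-17 - 1*(-650)))*T(17) = (-1169 + (-17 - 1*(-650)))*17 = (-1169 + (-17 + 650))*17 = (-1169 + 633)*17 = -536*17 = -9112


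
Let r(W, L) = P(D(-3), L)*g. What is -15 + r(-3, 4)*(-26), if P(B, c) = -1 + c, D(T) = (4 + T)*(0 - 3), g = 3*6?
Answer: -1419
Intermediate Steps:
g = 18
D(T) = -12 - 3*T (D(T) = (4 + T)*(-3) = -12 - 3*T)
r(W, L) = -18 + 18*L (r(W, L) = (-1 + L)*18 = -18 + 18*L)
-15 + r(-3, 4)*(-26) = -15 + (-18 + 18*4)*(-26) = -15 + (-18 + 72)*(-26) = -15 + 54*(-26) = -15 - 1404 = -1419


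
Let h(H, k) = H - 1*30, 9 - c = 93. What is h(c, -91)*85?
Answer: -9690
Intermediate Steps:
c = -84 (c = 9 - 1*93 = 9 - 93 = -84)
h(H, k) = -30 + H (h(H, k) = H - 30 = -30 + H)
h(c, -91)*85 = (-30 - 84)*85 = -114*85 = -9690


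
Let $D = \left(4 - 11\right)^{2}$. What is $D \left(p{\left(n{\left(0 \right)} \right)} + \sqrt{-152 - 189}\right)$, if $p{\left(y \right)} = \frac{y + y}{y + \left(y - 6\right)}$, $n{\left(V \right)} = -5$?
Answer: $\frac{245}{8} + 49 i \sqrt{341} \approx 30.625 + 904.84 i$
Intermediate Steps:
$p{\left(y \right)} = \frac{2 y}{-6 + 2 y}$ ($p{\left(y \right)} = \frac{2 y}{y + \left(y - 6\right)} = \frac{2 y}{y + \left(-6 + y\right)} = \frac{2 y}{-6 + 2 y}$)
$D = 49$ ($D = \left(-7\right)^{2} = 49$)
$D \left(p{\left(n{\left(0 \right)} \right)} + \sqrt{-152 - 189}\right) = 49 \left(- \frac{5}{-3 - 5} + \sqrt{-152 - 189}\right) = 49 \left(- \frac{5}{-8} + \sqrt{-341}\right) = 49 \left(\left(-5\right) \left(- \frac{1}{8}\right) + i \sqrt{341}\right) = 49 \left(\frac{5}{8} + i \sqrt{341}\right) = \frac{245}{8} + 49 i \sqrt{341}$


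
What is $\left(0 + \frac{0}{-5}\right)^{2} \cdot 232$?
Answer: $0$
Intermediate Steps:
$\left(0 + \frac{0}{-5}\right)^{2} \cdot 232 = \left(0 + 0 \left(- \frac{1}{5}\right)\right)^{2} \cdot 232 = \left(0 + 0\right)^{2} \cdot 232 = 0^{2} \cdot 232 = 0 \cdot 232 = 0$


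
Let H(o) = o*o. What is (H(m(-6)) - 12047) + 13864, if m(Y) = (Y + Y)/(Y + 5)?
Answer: 1961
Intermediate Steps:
m(Y) = 2*Y/(5 + Y) (m(Y) = (2*Y)/(5 + Y) = 2*Y/(5 + Y))
H(o) = o**2
(H(m(-6)) - 12047) + 13864 = ((2*(-6)/(5 - 6))**2 - 12047) + 13864 = ((2*(-6)/(-1))**2 - 12047) + 13864 = ((2*(-6)*(-1))**2 - 12047) + 13864 = (12**2 - 12047) + 13864 = (144 - 12047) + 13864 = -11903 + 13864 = 1961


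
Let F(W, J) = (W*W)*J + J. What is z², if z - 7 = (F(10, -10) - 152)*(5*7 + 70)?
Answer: 14884732009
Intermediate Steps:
F(W, J) = J + J*W² (F(W, J) = W²*J + J = J*W² + J = J + J*W²)
z = -122003 (z = 7 + (-10*(1 + 10²) - 152)*(5*7 + 70) = 7 + (-10*(1 + 100) - 152)*(35 + 70) = 7 + (-10*101 - 152)*105 = 7 + (-1010 - 152)*105 = 7 - 1162*105 = 7 - 122010 = -122003)
z² = (-122003)² = 14884732009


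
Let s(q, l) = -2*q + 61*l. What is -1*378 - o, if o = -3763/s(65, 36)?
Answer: -777185/2066 ≈ -376.18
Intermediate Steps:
o = -3763/2066 (o = -3763/(-2*65 + 61*36) = -3763/(-130 + 2196) = -3763/2066 ≈ -1.8214)
-1*378 - o = -1*378 - 1*(-3763/2066) = -378 + 3763/2066 = -777185/2066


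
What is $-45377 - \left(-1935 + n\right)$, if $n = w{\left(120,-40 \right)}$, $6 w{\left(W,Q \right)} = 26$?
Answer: $- \frac{130339}{3} \approx -43446.0$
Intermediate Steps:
$w{\left(W,Q \right)} = \frac{13}{3}$ ($w{\left(W,Q \right)} = \frac{1}{6} \cdot 26 = \frac{13}{3}$)
$n = \frac{13}{3} \approx 4.3333$
$-45377 - \left(-1935 + n\right) = -45377 - \left(-1935 + \frac{13}{3}\right) = -45377 - - \frac{5792}{3} = -45377 + \frac{5792}{3} = - \frac{130339}{3}$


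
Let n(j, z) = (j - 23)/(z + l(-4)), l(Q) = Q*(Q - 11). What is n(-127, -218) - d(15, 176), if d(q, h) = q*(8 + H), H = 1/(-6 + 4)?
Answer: -17625/158 ≈ -111.55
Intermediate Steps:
l(Q) = Q*(-11 + Q)
H = -½ (H = 1/(-2) = -½ ≈ -0.50000)
n(j, z) = (-23 + j)/(60 + z) (n(j, z) = (j - 23)/(z - 4*(-11 - 4)) = (-23 + j)/(z - 4*(-15)) = (-23 + j)/(z + 60) = (-23 + j)/(60 + z))
d(q, h) = 15*q/2 (d(q, h) = q*(8 - ½) = q*(15/2) = 15*q/2)
n(-127, -218) - d(15, 176) = (-23 - 127)/(60 - 218) - 15*15/2 = -150/(-158) - 1*225/2 = -1/158*(-150) - 225/2 = 75/79 - 225/2 = -17625/158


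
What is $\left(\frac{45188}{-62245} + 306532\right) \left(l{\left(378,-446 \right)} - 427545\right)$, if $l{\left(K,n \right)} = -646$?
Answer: $- \frac{8169901044534032}{62245} \approx -1.3125 \cdot 10^{11}$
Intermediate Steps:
$\left(\frac{45188}{-62245} + 306532\right) \left(l{\left(378,-446 \right)} - 427545\right) = \left(\frac{45188}{-62245} + 306532\right) \left(-646 - 427545\right) = \left(45188 \left(- \frac{1}{62245}\right) + 306532\right) \left(-428191\right) = \left(- \frac{45188}{62245} + 306532\right) \left(-428191\right) = \frac{19080039152}{62245} \left(-428191\right) = - \frac{8169901044534032}{62245}$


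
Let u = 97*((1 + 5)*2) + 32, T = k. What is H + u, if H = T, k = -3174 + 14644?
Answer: 12666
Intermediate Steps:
k = 11470
T = 11470
H = 11470
u = 1196 (u = 97*(6*2) + 32 = 97*12 + 32 = 1164 + 32 = 1196)
H + u = 11470 + 1196 = 12666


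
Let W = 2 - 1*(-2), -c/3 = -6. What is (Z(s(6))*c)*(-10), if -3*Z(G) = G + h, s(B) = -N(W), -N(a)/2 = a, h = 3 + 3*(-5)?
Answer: -240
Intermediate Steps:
c = 18 (c = -3*(-6) = 18)
W = 4 (W = 2 + 2 = 4)
h = -12 (h = 3 - 15 = -12)
N(a) = -2*a
s(B) = 8 (s(B) = -(-2)*4 = -1*(-8) = 8)
Z(G) = 4 - G/3 (Z(G) = -(G - 12)/3 = -(-12 + G)/3 = 4 - G/3)
(Z(s(6))*c)*(-10) = ((4 - ⅓*8)*18)*(-10) = ((4 - 8/3)*18)*(-10) = ((4/3)*18)*(-10) = 24*(-10) = -240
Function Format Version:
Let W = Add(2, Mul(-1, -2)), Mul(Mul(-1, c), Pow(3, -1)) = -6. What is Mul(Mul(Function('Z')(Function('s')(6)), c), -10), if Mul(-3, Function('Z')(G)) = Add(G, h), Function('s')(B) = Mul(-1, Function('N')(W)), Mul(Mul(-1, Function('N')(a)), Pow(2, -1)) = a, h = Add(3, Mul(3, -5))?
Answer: -240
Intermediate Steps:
c = 18 (c = Mul(-3, -6) = 18)
W = 4 (W = Add(2, 2) = 4)
h = -12 (h = Add(3, -15) = -12)
Function('N')(a) = Mul(-2, a)
Function('s')(B) = 8 (Function('s')(B) = Mul(-1, Mul(-2, 4)) = Mul(-1, -8) = 8)
Function('Z')(G) = Add(4, Mul(Rational(-1, 3), G)) (Function('Z')(G) = Mul(Rational(-1, 3), Add(G, -12)) = Mul(Rational(-1, 3), Add(-12, G)) = Add(4, Mul(Rational(-1, 3), G)))
Mul(Mul(Function('Z')(Function('s')(6)), c), -10) = Mul(Mul(Add(4, Mul(Rational(-1, 3), 8)), 18), -10) = Mul(Mul(Add(4, Rational(-8, 3)), 18), -10) = Mul(Mul(Rational(4, 3), 18), -10) = Mul(24, -10) = -240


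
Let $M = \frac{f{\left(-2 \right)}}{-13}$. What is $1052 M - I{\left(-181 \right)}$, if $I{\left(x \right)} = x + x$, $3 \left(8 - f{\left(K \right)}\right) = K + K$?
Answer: $- \frac{15338}{39} \approx -393.28$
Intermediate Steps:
$f{\left(K \right)} = 8 - \frac{2 K}{3}$ ($f{\left(K \right)} = 8 - \frac{K + K}{3} = 8 - \frac{2 K}{3}$)
$M = - \frac{28}{39}$ ($M = \frac{8 - - \frac{4}{3}}{-13} = \left(8 + \frac{4}{3}\right) \left(- \frac{1}{13}\right) = \frac{28}{3} \left(- \frac{1}{13}\right) = - \frac{28}{39} \approx -0.71795$)
$I{\left(x \right)} = 2 x$
$1052 M - I{\left(-181 \right)} = 1052 \left(- \frac{28}{39}\right) - 2 \left(-181\right) = - \frac{29456}{39} - -362 = - \frac{29456}{39} + 362 = - \frac{15338}{39}$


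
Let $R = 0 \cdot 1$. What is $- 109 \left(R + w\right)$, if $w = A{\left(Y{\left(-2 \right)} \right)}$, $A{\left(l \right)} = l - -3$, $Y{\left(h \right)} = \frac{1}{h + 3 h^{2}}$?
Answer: $- \frac{3379}{10} \approx -337.9$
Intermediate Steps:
$R = 0$
$A{\left(l \right)} = 3 + l$ ($A{\left(l \right)} = l + 3 = 3 + l$)
$w = \frac{31}{10}$ ($w = 3 + \frac{1}{\left(-2\right) \left(1 + 3 \left(-2\right)\right)} = 3 - \frac{1}{2 \left(1 - 6\right)} = 3 - \frac{1}{2 \left(-5\right)} = 3 - - \frac{1}{10} = 3 + \frac{1}{10} = \frac{31}{10} \approx 3.1$)
$- 109 \left(R + w\right) = - 109 \left(0 + \frac{31}{10}\right) = \left(-109\right) \frac{31}{10} = - \frac{3379}{10}$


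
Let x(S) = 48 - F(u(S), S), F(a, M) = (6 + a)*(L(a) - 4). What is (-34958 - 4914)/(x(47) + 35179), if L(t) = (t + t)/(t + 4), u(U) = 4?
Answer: -39872/35257 ≈ -1.1309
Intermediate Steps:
L(t) = 2*t/(4 + t) (L(t) = (2*t)/(4 + t) = 2*t/(4 + t))
F(a, M) = (-4 + 2*a/(4 + a))*(6 + a) (F(a, M) = (6 + a)*(2*a/(4 + a) - 4) = (6 + a)*(-4 + 2*a/(4 + a)) = (-4 + 2*a/(4 + a))*(6 + a))
x(S) = 78 (x(S) = 48 - 2*(-48 - 1*4² - 14*4)/(4 + 4) = 48 - 2*(-48 - 1*16 - 56)/8 = 48 - 2*(-48 - 16 - 56)/8 = 48 - 2*(-120)/8 = 48 - 1*(-30) = 48 + 30 = 78)
(-34958 - 4914)/(x(47) + 35179) = (-34958 - 4914)/(78 + 35179) = -39872/35257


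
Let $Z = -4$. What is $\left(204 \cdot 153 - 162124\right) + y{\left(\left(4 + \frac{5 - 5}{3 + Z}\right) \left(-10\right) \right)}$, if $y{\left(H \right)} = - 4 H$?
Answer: $-130752$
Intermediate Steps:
$\left(204 \cdot 153 - 162124\right) + y{\left(\left(4 + \frac{5 - 5}{3 + Z}\right) \left(-10\right) \right)} = \left(204 \cdot 153 - 162124\right) - 4 \left(4 + \frac{5 - 5}{3 - 4}\right) \left(-10\right) = \left(31212 - 162124\right) - 4 \left(4 + \frac{0}{-1}\right) \left(-10\right) = -130912 - 4 \left(4 + 0 \left(-1\right)\right) \left(-10\right) = -130912 - 4 \left(4 + 0\right) \left(-10\right) = -130912 - 4 \cdot 4 \left(-10\right) = -130912 - -160 = -130912 + 160 = -130752$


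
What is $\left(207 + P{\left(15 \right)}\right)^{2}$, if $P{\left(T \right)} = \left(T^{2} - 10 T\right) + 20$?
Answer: $91204$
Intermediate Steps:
$P{\left(T \right)} = 20 + T^{2} - 10 T$
$\left(207 + P{\left(15 \right)}\right)^{2} = \left(207 + \left(20 + 15^{2} - 150\right)\right)^{2} = \left(207 + \left(20 + 225 - 150\right)\right)^{2} = \left(207 + 95\right)^{2} = 302^{2} = 91204$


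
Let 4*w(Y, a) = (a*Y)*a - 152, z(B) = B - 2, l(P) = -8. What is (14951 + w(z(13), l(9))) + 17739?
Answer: 32828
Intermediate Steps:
z(B) = -2 + B
w(Y, a) = -38 + Y*a²/4 (w(Y, a) = ((a*Y)*a - 152)/4 = ((Y*a)*a - 152)/4 = (Y*a² - 152)/4 = (-152 + Y*a²)/4 = -38 + Y*a²/4)
(14951 + w(z(13), l(9))) + 17739 = (14951 + (-38 + (¼)*(-2 + 13)*(-8)²)) + 17739 = (14951 + (-38 + (¼)*11*64)) + 17739 = (14951 + (-38 + 176)) + 17739 = (14951 + 138) + 17739 = 15089 + 17739 = 32828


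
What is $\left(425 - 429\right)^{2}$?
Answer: $16$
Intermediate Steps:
$\left(425 - 429\right)^{2} = \left(-4\right)^{2} = 16$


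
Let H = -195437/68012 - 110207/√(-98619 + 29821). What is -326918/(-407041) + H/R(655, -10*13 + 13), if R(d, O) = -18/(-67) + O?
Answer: 16293157857325/19683091141812 - 7383869*I*√68798/538069158 ≈ 0.82777 - 3.5994*I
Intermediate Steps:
R(d, O) = 18/67 + O (R(d, O) = -18*(-1/67) + O = 18/67 + O)
H = -195437/68012 + 110207*I*√68798/68798 (H = -195437*1/68012 - 110207*(-I*√68798/68798) = -195437/68012 - 110207*(-I*√68798/68798) = -195437/68012 - (-110207)*I*√68798/68798 = -195437/68012 + 110207*I*√68798/68798 ≈ -2.8736 + 420.17*I)
-326918/(-407041) + H/R(655, -10*13 + 13) = -326918/(-407041) + (-195437/68012 + 110207*I*√68798/68798)/(18/67 + (-10*13 + 13)) = -326918*(-1/407041) + (-195437/68012 + 110207*I*√68798/68798)/(18/67 + (-130 + 13)) = 326918/407041 + (-195437/68012 + 110207*I*√68798/68798)/(18/67 - 117) = 326918/407041 + (-195437/68012 + 110207*I*√68798/68798)/(-7821/67) = 326918/407041 + (-195437/68012 + 110207*I*√68798/68798)*(-67/7821) = 326918/407041 + (1190389/48356532 - 7383869*I*√68798/538069158) = 16293157857325/19683091141812 - 7383869*I*√68798/538069158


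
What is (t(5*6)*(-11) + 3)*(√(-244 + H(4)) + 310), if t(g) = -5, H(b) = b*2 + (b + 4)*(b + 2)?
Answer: 17980 + 116*I*√47 ≈ 17980.0 + 795.26*I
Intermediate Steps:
H(b) = 2*b + (2 + b)*(4 + b) (H(b) = 2*b + (4 + b)*(2 + b) = 2*b + (2 + b)*(4 + b))
(t(5*6)*(-11) + 3)*(√(-244 + H(4)) + 310) = (-5*(-11) + 3)*(√(-244 + (8 + 4² + 8*4)) + 310) = (55 + 3)*(√(-244 + (8 + 16 + 32)) + 310) = 58*(√(-244 + 56) + 310) = 58*(√(-188) + 310) = 58*(2*I*√47 + 310) = 58*(310 + 2*I*√47) = 17980 + 116*I*√47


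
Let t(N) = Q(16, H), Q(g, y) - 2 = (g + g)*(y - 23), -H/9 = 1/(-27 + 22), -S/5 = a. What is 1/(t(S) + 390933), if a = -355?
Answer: 5/1951283 ≈ 2.5624e-6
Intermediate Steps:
S = 1775 (S = -5*(-355) = 1775)
H = 9/5 (H = -9/(-27 + 22) = -9/(-5) = -9*(-1/5) = 9/5 ≈ 1.8000)
Q(g, y) = 2 + 2*g*(-23 + y) (Q(g, y) = 2 + (g + g)*(y - 23) = 2 + (2*g)*(-23 + y) = 2 + 2*g*(-23 + y))
t(N) = -3382/5 (t(N) = 2 - 46*16 + 2*16*(9/5) = 2 - 736 + 288/5 = -3382/5)
1/(t(S) + 390933) = 1/(-3382/5 + 390933) = 1/(1951283/5) = 5/1951283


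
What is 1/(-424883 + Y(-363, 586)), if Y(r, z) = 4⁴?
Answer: -1/424627 ≈ -2.3550e-6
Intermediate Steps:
Y(r, z) = 256
1/(-424883 + Y(-363, 586)) = 1/(-424883 + 256) = 1/(-424627) = -1/424627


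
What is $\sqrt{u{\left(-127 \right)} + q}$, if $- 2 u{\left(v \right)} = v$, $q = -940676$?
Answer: $\frac{45 i \sqrt{1858}}{2} \approx 969.85 i$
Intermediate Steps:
$u{\left(v \right)} = - \frac{v}{2}$
$\sqrt{u{\left(-127 \right)} + q} = \sqrt{\left(- \frac{1}{2}\right) \left(-127\right) - 940676} = \sqrt{\frac{127}{2} - 940676} = \sqrt{- \frac{1881225}{2}} = \frac{45 i \sqrt{1858}}{2}$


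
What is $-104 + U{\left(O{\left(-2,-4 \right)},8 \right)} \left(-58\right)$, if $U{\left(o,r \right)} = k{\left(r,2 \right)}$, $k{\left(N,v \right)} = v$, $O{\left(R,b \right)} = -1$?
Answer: $-220$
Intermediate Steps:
$U{\left(o,r \right)} = 2$
$-104 + U{\left(O{\left(-2,-4 \right)},8 \right)} \left(-58\right) = -104 + 2 \left(-58\right) = -104 - 116 = -220$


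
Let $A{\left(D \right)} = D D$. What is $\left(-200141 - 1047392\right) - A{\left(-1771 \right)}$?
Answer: $-4383974$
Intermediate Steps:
$A{\left(D \right)} = D^{2}$
$\left(-200141 - 1047392\right) - A{\left(-1771 \right)} = \left(-200141 - 1047392\right) - \left(-1771\right)^{2} = -1247533 - 3136441 = -4383974$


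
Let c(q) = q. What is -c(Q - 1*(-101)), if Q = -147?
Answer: 46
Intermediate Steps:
-c(Q - 1*(-101)) = -(-147 - 1*(-101)) = -(-147 + 101) = -1*(-46) = 46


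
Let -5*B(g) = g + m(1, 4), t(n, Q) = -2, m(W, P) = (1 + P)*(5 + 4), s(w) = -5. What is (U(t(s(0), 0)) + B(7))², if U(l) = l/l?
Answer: 2209/25 ≈ 88.360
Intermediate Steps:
m(W, P) = 9 + 9*P (m(W, P) = (1 + P)*9 = 9 + 9*P)
B(g) = -9 - g/5 (B(g) = -(g + (9 + 9*4))/5 = -(g + (9 + 36))/5 = -(g + 45)/5 = -(45 + g)/5 = -9 - g/5)
U(l) = 1
(U(t(s(0), 0)) + B(7))² = (1 + (-9 - ⅕*7))² = (1 + (-9 - 7/5))² = (1 - 52/5)² = (-47/5)² = 2209/25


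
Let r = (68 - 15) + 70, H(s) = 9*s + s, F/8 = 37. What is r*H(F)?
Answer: 364080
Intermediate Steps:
F = 296 (F = 8*37 = 296)
H(s) = 10*s
r = 123 (r = 53 + 70 = 123)
r*H(F) = 123*(10*296) = 123*2960 = 364080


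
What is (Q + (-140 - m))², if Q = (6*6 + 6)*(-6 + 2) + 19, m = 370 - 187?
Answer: 222784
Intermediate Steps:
m = 183
Q = -149 (Q = (36 + 6)*(-4) + 19 = 42*(-4) + 19 = -168 + 19 = -149)
(Q + (-140 - m))² = (-149 + (-140 - 1*183))² = (-149 + (-140 - 183))² = (-149 - 323)² = (-472)² = 222784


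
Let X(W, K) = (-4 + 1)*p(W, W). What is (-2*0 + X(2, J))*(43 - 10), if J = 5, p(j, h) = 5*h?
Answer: -990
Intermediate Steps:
X(W, K) = -15*W (X(W, K) = (-4 + 1)*(5*W) = -15*W)
(-2*0 + X(2, J))*(43 - 10) = (-2*0 - 15*2)*(43 - 10) = (0 - 30)*33 = -30*33 = -990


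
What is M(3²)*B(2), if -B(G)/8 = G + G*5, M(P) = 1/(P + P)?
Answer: -16/3 ≈ -5.3333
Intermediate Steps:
M(P) = 1/(2*P)
B(G) = -48*G (B(G) = -8*(G + G*5) = -8*(G + 5*G) = -48*G)
M(3²)*B(2) = (1/(2*(3²)))*(-48*2) = ((½)/9)*(-96) = ((½)*(⅑))*(-96) = (1/18)*(-96) = -16/3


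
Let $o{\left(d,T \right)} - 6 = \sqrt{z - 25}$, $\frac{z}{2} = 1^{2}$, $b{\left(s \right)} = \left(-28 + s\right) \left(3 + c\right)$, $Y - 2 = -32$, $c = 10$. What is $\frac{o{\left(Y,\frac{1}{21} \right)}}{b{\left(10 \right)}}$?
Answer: $- \frac{1}{39} - \frac{i \sqrt{23}}{234} \approx -0.025641 - 0.020495 i$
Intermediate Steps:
$Y = -30$ ($Y = 2 - 32 = -30$)
$b{\left(s \right)} = -364 + 13 s$ ($b{\left(s \right)} = \left(-28 + s\right) \left(3 + 10\right) = \left(-28 + s\right) 13 = -364 + 13 s$)
$z = 2$ ($z = 2 \cdot 1^{2} = 2 \cdot 1 = 2$)
$o{\left(d,T \right)} = 6 + i \sqrt{23}$ ($o{\left(d,T \right)} = 6 + \sqrt{2 - 25} = 6 + \sqrt{-23} = 6 + i \sqrt{23}$)
$\frac{o{\left(Y,\frac{1}{21} \right)}}{b{\left(10 \right)}} = \frac{6 + i \sqrt{23}}{-364 + 13 \cdot 10} = \frac{6 + i \sqrt{23}}{-364 + 130} = \frac{6 + i \sqrt{23}}{-234} = - \frac{6 + i \sqrt{23}}{234} = - \frac{1}{39} - \frac{i \sqrt{23}}{234}$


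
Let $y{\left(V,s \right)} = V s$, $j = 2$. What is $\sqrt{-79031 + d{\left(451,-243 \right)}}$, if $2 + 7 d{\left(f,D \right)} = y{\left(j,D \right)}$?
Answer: $\frac{i \sqrt{3875935}}{7} \approx 281.25 i$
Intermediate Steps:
$d{\left(f,D \right)} = - \frac{2}{7} + \frac{2 D}{7}$
$\sqrt{-79031 + d{\left(451,-243 \right)}} = \sqrt{-79031 + \left(- \frac{2}{7} + \frac{2}{7} \left(-243\right)\right)} = \sqrt{-79031 - \frac{488}{7}} = \sqrt{- \frac{553705}{7}} = \frac{i \sqrt{3875935}}{7}$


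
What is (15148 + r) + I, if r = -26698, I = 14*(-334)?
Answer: -16226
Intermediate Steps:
I = -4676
(15148 + r) + I = (15148 - 26698) - 4676 = -11550 - 4676 = -16226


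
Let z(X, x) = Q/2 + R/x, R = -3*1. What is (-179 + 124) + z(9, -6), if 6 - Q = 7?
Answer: -55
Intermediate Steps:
Q = -1 (Q = 6 - 1*7 = 6 - 7 = -1)
R = -3
z(X, x) = -1/2 - 3/x
(-179 + 124) + z(9, -6) = (-179 + 124) + (1/2)*(-6 - 1*(-6))/(-6) = -55 + (1/2)*(-1/6)*(-6 + 6) = -55 + (1/2)*(-1/6)*0 = -55 + 0 = -55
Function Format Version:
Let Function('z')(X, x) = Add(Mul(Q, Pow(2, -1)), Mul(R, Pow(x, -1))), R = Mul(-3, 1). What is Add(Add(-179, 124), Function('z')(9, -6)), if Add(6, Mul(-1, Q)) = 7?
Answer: -55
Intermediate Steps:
Q = -1 (Q = Add(6, Mul(-1, 7)) = Add(6, -7) = -1)
R = -3
Function('z')(X, x) = Add(Rational(-1, 2), Mul(-3, Pow(x, -1))) (Function('z')(X, x) = Add(Mul(-1, Pow(2, -1)), Mul(-3, Pow(x, -1))) = Add(Mul(-1, Rational(1, 2)), Mul(-3, Pow(x, -1))) = Add(Rational(-1, 2), Mul(-3, Pow(x, -1))))
Add(Add(-179, 124), Function('z')(9, -6)) = Add(Add(-179, 124), Mul(Rational(1, 2), Pow(-6, -1), Add(-6, Mul(-1, -6)))) = Add(-55, Mul(Rational(1, 2), Rational(-1, 6), Add(-6, 6))) = Add(-55, Mul(Rational(1, 2), Rational(-1, 6), 0)) = Add(-55, 0) = -55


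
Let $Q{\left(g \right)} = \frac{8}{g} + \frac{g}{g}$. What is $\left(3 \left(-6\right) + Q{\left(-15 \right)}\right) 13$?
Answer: $- \frac{3419}{15} \approx -227.93$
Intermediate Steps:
$Q{\left(g \right)} = 1 + \frac{8}{g}$ ($Q{\left(g \right)} = \frac{8}{g} + 1 = 1 + \frac{8}{g}$)
$\left(3 \left(-6\right) + Q{\left(-15 \right)}\right) 13 = \left(3 \left(-6\right) + \frac{8 - 15}{-15}\right) 13 = \left(-18 - - \frac{7}{15}\right) 13 = \left(-18 + \frac{7}{15}\right) 13 = \left(- \frac{263}{15}\right) 13 = - \frac{3419}{15}$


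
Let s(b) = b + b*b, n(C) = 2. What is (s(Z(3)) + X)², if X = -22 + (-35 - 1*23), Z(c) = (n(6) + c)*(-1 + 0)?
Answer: 3600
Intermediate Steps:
Z(c) = -2 - c (Z(c) = (2 + c)*(-1 + 0) = (2 + c)*(-1) = -2 - c)
s(b) = b + b²
X = -80 (X = -22 + (-35 - 23) = -22 - 58 = -80)
(s(Z(3)) + X)² = ((-2 - 1*3)*(1 + (-2 - 1*3)) - 80)² = ((-2 - 3)*(1 + (-2 - 3)) - 80)² = (-5*(1 - 5) - 80)² = (-5*(-4) - 80)² = (20 - 80)² = (-60)² = 3600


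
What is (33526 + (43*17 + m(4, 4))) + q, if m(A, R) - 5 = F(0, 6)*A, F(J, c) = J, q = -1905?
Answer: 32357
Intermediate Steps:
m(A, R) = 5 (m(A, R) = 5 + 0*A = 5 + 0 = 5)
(33526 + (43*17 + m(4, 4))) + q = (33526 + (43*17 + 5)) - 1905 = (33526 + (731 + 5)) - 1905 = (33526 + 736) - 1905 = 34262 - 1905 = 32357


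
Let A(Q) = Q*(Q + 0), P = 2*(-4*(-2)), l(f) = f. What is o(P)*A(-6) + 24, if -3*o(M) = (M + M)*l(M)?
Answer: -6120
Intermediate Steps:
P = 16 (P = 2*8 = 16)
o(M) = -2*M**2/3 (o(M) = -(M + M)*M/3 = -2*M*M/3 = -2*M**2/3)
A(Q) = Q**2 (A(Q) = Q*Q = Q**2)
o(P)*A(-6) + 24 = -2/3*16**2*(-6)**2 + 24 = -2/3*256*36 + 24 = -512/3*36 + 24 = -6144 + 24 = -6120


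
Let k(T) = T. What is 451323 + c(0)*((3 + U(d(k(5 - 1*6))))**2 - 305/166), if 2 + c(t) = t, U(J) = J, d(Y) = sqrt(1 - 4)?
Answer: 37459118/83 - 12*I*sqrt(3) ≈ 4.5131e+5 - 20.785*I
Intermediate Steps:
d(Y) = I*sqrt(3) (d(Y) = sqrt(-3) = I*sqrt(3))
c(t) = -2 + t
451323 + c(0)*((3 + U(d(k(5 - 1*6))))**2 - 305/166) = 451323 + (-2 + 0)*((3 + I*sqrt(3))**2 - 305/166) = 451323 - 2*((3 + I*sqrt(3))**2 - 305*1/166) = 451323 - 2*((3 + I*sqrt(3))**2 - 305/166) = 451323 - 2*(-305/166 + (3 + I*sqrt(3))**2) = 451323 + (305/83 - 2*(3 + I*sqrt(3))**2) = 37460114/83 - 2*(3 + I*sqrt(3))**2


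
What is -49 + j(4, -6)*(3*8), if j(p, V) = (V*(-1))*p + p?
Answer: 623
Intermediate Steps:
j(p, V) = p - V*p (j(p, V) = (-V)*p + p = -V*p + p = p - V*p)
-49 + j(4, -6)*(3*8) = -49 + (4*(1 - 1*(-6)))*(3*8) = -49 + (4*(1 + 6))*24 = -49 + (4*7)*24 = -49 + 28*24 = -49 + 672 = 623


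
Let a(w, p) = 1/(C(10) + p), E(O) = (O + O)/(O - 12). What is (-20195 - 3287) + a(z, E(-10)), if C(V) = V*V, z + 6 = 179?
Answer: -26065009/1110 ≈ -23482.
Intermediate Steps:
z = 173 (z = -6 + 179 = 173)
C(V) = V²
E(O) = 2*O/(-12 + O) (E(O) = (2*O)/(-12 + O) = 2*O/(-12 + O))
a(w, p) = 1/(100 + p) (a(w, p) = 1/(10² + p) = 1/(100 + p))
(-20195 - 3287) + a(z, E(-10)) = (-20195 - 3287) + 1/(100 + 2*(-10)/(-12 - 10)) = -23482 + 1/(100 + 2*(-10)/(-22)) = -23482 + 1/(100 + 2*(-10)*(-1/22)) = -23482 + 1/(100 + 10/11) = -23482 + 1/(1110/11) = -23482 + 11/1110 = -26065009/1110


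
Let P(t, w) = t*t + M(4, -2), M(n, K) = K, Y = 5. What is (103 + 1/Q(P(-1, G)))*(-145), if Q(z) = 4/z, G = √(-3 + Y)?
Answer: -59595/4 ≈ -14899.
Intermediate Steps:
G = √2 (G = √(-3 + 5) = √2 ≈ 1.4142)
P(t, w) = -2 + t² (P(t, w) = t*t - 2 = t² - 2 = -2 + t²)
(103 + 1/Q(P(-1, G)))*(-145) = (103 + 1/(4/(-2 + (-1)²)))*(-145) = (103 + 1/(4/(-2 + 1)))*(-145) = (103 + 1/(4/(-1)))*(-145) = (103 + 1/(4*(-1)))*(-145) = (103 + 1/(-4))*(-145) = (103 - ¼)*(-145) = (411/4)*(-145) = -59595/4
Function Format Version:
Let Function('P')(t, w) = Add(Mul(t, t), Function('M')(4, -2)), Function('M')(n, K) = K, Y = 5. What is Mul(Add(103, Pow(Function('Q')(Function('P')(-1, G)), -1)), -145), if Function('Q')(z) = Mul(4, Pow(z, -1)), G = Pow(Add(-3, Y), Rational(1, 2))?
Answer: Rational(-59595, 4) ≈ -14899.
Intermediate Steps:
G = Pow(2, Rational(1, 2)) (G = Pow(Add(-3, 5), Rational(1, 2)) = Pow(2, Rational(1, 2)) ≈ 1.4142)
Function('P')(t, w) = Add(-2, Pow(t, 2)) (Function('P')(t, w) = Add(Mul(t, t), -2) = Add(Pow(t, 2), -2) = Add(-2, Pow(t, 2)))
Mul(Add(103, Pow(Function('Q')(Function('P')(-1, G)), -1)), -145) = Mul(Add(103, Pow(Mul(4, Pow(Add(-2, Pow(-1, 2)), -1)), -1)), -145) = Mul(Add(103, Pow(Mul(4, Pow(Add(-2, 1), -1)), -1)), -145) = Mul(Add(103, Pow(Mul(4, Pow(-1, -1)), -1)), -145) = Mul(Add(103, Pow(Mul(4, -1), -1)), -145) = Mul(Add(103, Pow(-4, -1)), -145) = Mul(Add(103, Rational(-1, 4)), -145) = Mul(Rational(411, 4), -145) = Rational(-59595, 4)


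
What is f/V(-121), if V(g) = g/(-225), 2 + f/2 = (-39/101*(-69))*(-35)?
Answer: -42474150/12221 ≈ -3475.5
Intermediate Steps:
f = -188774/101 (f = -4 + 2*((-39/101*(-69))*(-35)) = -4 + 2*((-39*1/101*(-69))*(-35)) = -4 + 2*(-39/101*(-69)*(-35)) = -4 + 2*((2691/101)*(-35)) = -4 + 2*(-94185/101) = -4 - 188370/101 = -188774/101 ≈ -1869.0)
V(g) = -g/225 (V(g) = g*(-1/225) = -g/225)
f/V(-121) = -188774/(101*((-1/225*(-121)))) = -188774/(101*121/225) = -188774/101*225/121 = -42474150/12221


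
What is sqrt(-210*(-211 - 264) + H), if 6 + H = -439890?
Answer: 3*I*sqrt(37794) ≈ 583.22*I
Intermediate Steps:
H = -439896 (H = -6 - 439890 = -439896)
sqrt(-210*(-211 - 264) + H) = sqrt(-210*(-211 - 264) - 439896) = sqrt(-210*(-475) - 439896) = sqrt(99750 - 439896) = sqrt(-340146) = 3*I*sqrt(37794)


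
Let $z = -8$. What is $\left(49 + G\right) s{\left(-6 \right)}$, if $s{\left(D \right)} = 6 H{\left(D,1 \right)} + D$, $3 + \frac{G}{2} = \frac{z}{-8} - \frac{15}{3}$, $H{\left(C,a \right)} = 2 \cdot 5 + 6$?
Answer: $3150$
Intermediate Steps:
$H{\left(C,a \right)} = 16$ ($H{\left(C,a \right)} = 10 + 6 = 16$)
$G = -14$ ($G = -6 + 2 \left(- \frac{8}{-8} - \frac{15}{3}\right) = -6 + 2 \left(\left(-8\right) \left(- \frac{1}{8}\right) - 5\right) = -6 + 2 \left(1 - 5\right) = -6 + 2 \left(-4\right) = -6 - 8 = -14$)
$s{\left(D \right)} = 96 + D$ ($s{\left(D \right)} = 6 \cdot 16 + D = 96 + D$)
$\left(49 + G\right) s{\left(-6 \right)} = \left(49 - 14\right) \left(96 - 6\right) = 35 \cdot 90 = 3150$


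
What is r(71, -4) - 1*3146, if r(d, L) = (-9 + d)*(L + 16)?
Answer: -2402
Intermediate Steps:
r(d, L) = (-9 + d)*(16 + L)
r(71, -4) - 1*3146 = (-144 - 9*(-4) + 16*71 - 4*71) - 1*3146 = (-144 + 36 + 1136 - 284) - 3146 = 744 - 3146 = -2402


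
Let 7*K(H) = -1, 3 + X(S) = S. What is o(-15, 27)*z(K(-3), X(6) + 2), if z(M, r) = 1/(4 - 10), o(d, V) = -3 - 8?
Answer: 11/6 ≈ 1.8333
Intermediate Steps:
o(d, V) = -11
X(S) = -3 + S
K(H) = -⅐ (K(H) = (⅐)*(-1) = -⅐)
z(M, r) = -⅙ (z(M, r) = 1/(-6) = -⅙)
o(-15, 27)*z(K(-3), X(6) + 2) = -11*(-⅙) = 11/6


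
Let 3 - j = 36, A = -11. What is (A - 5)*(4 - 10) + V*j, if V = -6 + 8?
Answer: 30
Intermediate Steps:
j = -33 (j = 3 - 1*36 = 3 - 36 = -33)
V = 2
(A - 5)*(4 - 10) + V*j = (-11 - 5)*(4 - 10) + 2*(-33) = -16*(-6) - 66 = 96 - 66 = 30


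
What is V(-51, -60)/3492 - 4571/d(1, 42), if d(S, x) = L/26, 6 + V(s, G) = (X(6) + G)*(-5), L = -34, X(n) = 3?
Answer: 23056651/6596 ≈ 3495.6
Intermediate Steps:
V(s, G) = -21 - 5*G (V(s, G) = -6 + (3 + G)*(-5) = -6 + (-15 - 5*G) = -21 - 5*G)
d(S, x) = -17/13 (d(S, x) = -34/26 = -34*1/26 = -17/13)
V(-51, -60)/3492 - 4571/d(1, 42) = (-21 - 5*(-60))/3492 - 4571/(-17/13) = (-21 + 300)*(1/3492) - 4571*(-13/17) = 279*(1/3492) + 59423/17 = 31/388 + 59423/17 = 23056651/6596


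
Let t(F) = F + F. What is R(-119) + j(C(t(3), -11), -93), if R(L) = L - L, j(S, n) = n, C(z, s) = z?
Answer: -93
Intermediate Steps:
t(F) = 2*F
R(L) = 0
R(-119) + j(C(t(3), -11), -93) = 0 - 93 = -93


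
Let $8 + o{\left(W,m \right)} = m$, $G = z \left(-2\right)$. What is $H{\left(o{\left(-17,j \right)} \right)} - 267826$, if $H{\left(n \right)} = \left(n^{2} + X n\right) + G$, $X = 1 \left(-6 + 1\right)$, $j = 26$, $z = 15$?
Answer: $-267622$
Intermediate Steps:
$G = -30$ ($G = 15 \left(-2\right) = -30$)
$o{\left(W,m \right)} = -8 + m$
$X = -5$ ($X = 1 \left(-5\right) = -5$)
$H{\left(n \right)} = -30 + n^{2} - 5 n$ ($H{\left(n \right)} = \left(n^{2} - 5 n\right) - 30 = -30 + n^{2} - 5 n$)
$H{\left(o{\left(-17,j \right)} \right)} - 267826 = \left(-30 + \left(-8 + 26\right)^{2} - 5 \left(-8 + 26\right)\right) - 267826 = \left(-30 + 18^{2} - 90\right) - 267826 = \left(-30 + 324 - 90\right) - 267826 = 204 - 267826 = -267622$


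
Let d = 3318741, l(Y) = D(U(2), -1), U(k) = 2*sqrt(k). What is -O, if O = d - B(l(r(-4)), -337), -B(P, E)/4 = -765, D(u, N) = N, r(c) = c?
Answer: -3315681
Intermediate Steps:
l(Y) = -1
B(P, E) = 3060 (B(P, E) = -4*(-765) = 3060)
O = 3315681 (O = 3318741 - 1*3060 = 3318741 - 3060 = 3315681)
-O = -1*3315681 = -3315681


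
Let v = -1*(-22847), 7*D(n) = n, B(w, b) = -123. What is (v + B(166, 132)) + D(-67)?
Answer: 159001/7 ≈ 22714.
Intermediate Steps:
D(n) = n/7
v = 22847
(v + B(166, 132)) + D(-67) = (22847 - 123) + (⅐)*(-67) = 22724 - 67/7 = 159001/7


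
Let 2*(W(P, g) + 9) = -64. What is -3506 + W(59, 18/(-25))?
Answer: -3547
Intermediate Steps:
W(P, g) = -41 (W(P, g) = -9 + (1/2)*(-64) = -9 - 32 = -41)
-3506 + W(59, 18/(-25)) = -3506 - 41 = -3547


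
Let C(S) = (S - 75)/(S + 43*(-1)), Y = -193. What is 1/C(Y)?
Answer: 59/67 ≈ 0.88060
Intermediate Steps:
C(S) = (-75 + S)/(-43 + S) (C(S) = (-75 + S)/(S - 43) = (-75 + S)/(-43 + S))
1/C(Y) = 1/((-75 - 193)/(-43 - 193)) = 1/(-268/(-236)) = 1/(-1/236*(-268)) = 1/(67/59) = 59/67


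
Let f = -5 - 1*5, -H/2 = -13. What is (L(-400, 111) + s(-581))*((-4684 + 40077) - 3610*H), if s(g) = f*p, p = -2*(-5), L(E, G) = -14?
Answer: 6665238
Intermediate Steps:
H = 26 (H = -2*(-13) = 26)
f = -10 (f = -5 - 5 = -10)
p = 10
s(g) = -100 (s(g) = -10*10 = -100)
(L(-400, 111) + s(-581))*((-4684 + 40077) - 3610*H) = (-14 - 100)*((-4684 + 40077) - 3610*26) = -114*(35393 - 93860) = -114*(-58467) = 6665238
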